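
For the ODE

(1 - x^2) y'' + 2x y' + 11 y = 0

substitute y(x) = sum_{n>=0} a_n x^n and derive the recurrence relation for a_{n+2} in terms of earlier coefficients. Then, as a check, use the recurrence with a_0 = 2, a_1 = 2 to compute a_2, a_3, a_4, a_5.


Substitute y = sum_n a_n x^n.
(1 - 1 x^2) y'' contributes (n+2)(n+1) a_{n+2} - n(n-1) a_n at x^n.
2 x y'(x) contributes 2 n a_n at x^n.
11 y(x) contributes 11 a_n at x^n.
Matching x^n: (n+2)(n+1) a_{n+2} + (-n(n-1) + 2 n + 11) a_n = 0.
Thus a_{n+2} = (n(n-1) - 2 n - 11) / ((n+1)(n+2)) * a_n.

Check with a_0 = 2, a_1 = 2 (apply the recurrence for n = 0, 1, 2, 3): a_0 = 2, a_1 = 2, a_2 = -11, a_3 = -13/3, a_4 = 143/12, a_5 = 143/60.

a_(n+2) = (n(n-1) - 2 n - 11) / ((n+1)(n+2)) * a_n; check: a_0 = 2, a_1 = 2, a_2 = -11, a_3 = -13/3, a_4 = 143/12, a_5 = 143/60


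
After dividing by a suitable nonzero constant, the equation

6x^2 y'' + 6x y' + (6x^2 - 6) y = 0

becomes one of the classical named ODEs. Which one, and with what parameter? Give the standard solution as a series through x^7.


All three coefficients share the factor 6; dividing through by 6 gives  x^2 y'' + x y' + (x^2 - 1) y = 0.
This matches the Bessel equation x^2 y'' + x y' + (x^2 - nu^2) y = 0 with nu^2 = 1, so nu = 1; the solution bounded at x = 0 is J_1(x).
Frobenius at x = 0: indicial roots ±nu; for r = nu the recurrence k(k + 2nu) c_k = -c_{k-2} gives the standard series J_nu(x) = sum_{k>=0} (-1)^k / (k! (k+nu)!) (x/2)^(2k+nu). Evaluate the first 4 terms:
  k = 0: (-1)^0 / (0! * 1! * 2^1) x^1 = 1/(1*1*2) x^1 = (1/2) x^1
  k = 1: (-1)^1 / (1! * 2! * 2^3) x^3 = -1/(1*2*8) x^3 = (-1/16) x^3
  k = 2: (-1)^2 / (2! * 3! * 2^5) x^5 = 1/(2*6*32) x^5 = (1/384) x^5
  k = 3: (-1)^3 / (3! * 4! * 2^7) x^7 = -1/(6*24*128) x^7 = (-1/18432) x^7
Hence J_1(x) = -x^7/18432 + x^5/384 - x^3/16 + x/2 + ....

J_1(x); series = -x^7/18432 + x^5/384 - x^3/16 + x/2


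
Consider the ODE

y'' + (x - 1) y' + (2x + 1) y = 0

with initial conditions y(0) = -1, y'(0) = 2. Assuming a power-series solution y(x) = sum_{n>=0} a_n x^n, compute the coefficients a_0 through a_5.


Ansatz: y(x) = sum_{n>=0} a_n x^n, so y'(x) = sum_{n>=1} n a_n x^(n-1) and y''(x) = sum_{n>=2} n(n-1) a_n x^(n-2).
Substitute into P(x) y'' + Q(x) y' + R(x) y = 0 with P(x) = 1, Q(x) = x - 1, R(x) = 2x + 1, and match powers of x.
Initial conditions: a_0 = -1, a_1 = 2.
Setting the coefficient of each power of x to zero and solving order by order (substituting the coefficients already found):
  x^0: 2 a_2 - a_1 + a_0 = 0  ->  2 a_2 = a_1 - a_0 = 3  ->  a_2 = 3/2
  x^1: 6 a_3 - 2 a_2 + 2 a_1 + 2 a_0 = 0  ->  6 a_3 = 2 a_2 - 2 a_1 - 2 a_0 = 1  ->  a_3 = 1/6
  x^2: 12 a_4 - 3 a_3 + 3 a_2 + 2 a_1 = 0  ->  12 a_4 = 3 a_3 - 3 a_2 - 2 a_1 = -8  ->  a_4 = -2/3
  x^3: 20 a_5 - 4 a_4 + 4 a_3 + 2 a_2 = 0  ->  20 a_5 = 4 a_4 - 4 a_3 - 2 a_2 = -19/3  ->  a_5 = -19/60
Truncated series: y(x) = -1 + 2 x + (3/2) x^2 + (1/6) x^3 - (2/3) x^4 - (19/60) x^5 + O(x^6).

a_0 = -1; a_1 = 2; a_2 = 3/2; a_3 = 1/6; a_4 = -2/3; a_5 = -19/60


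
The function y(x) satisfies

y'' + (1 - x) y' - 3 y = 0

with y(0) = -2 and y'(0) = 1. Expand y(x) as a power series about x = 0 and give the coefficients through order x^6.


Ansatz: y(x) = sum_{n>=0} a_n x^n, so y'(x) = sum_{n>=1} n a_n x^(n-1) and y''(x) = sum_{n>=2} n(n-1) a_n x^(n-2).
Substitute into P(x) y'' + Q(x) y' + R(x) y = 0 with P(x) = 1, Q(x) = 1 - x, R(x) = -3, and match powers of x.
Initial conditions: a_0 = -2, a_1 = 1.
Setting the coefficient of each power of x to zero and solving order by order (substituting the coefficients already found):
  x^0: 2 a_2 + a_1 - 3 a_0 = 0  ->  2 a_2 = -a_1 + 3 a_0 = -7  ->  a_2 = -7/2
  x^1: 6 a_3 + 2 a_2 - 4 a_1 = 0  ->  6 a_3 = -2 a_2 + 4 a_1 = 11  ->  a_3 = 11/6
  x^2: 12 a_4 + 3 a_3 - 5 a_2 = 0  ->  12 a_4 = -3 a_3 + 5 a_2 = -23  ->  a_4 = -23/12
  x^3: 20 a_5 + 4 a_4 - 6 a_3 = 0  ->  20 a_5 = -4 a_4 + 6 a_3 = 56/3  ->  a_5 = 14/15
  x^4: 30 a_6 + 5 a_5 - 7 a_4 = 0  ->  30 a_6 = -5 a_5 + 7 a_4 = -217/12  ->  a_6 = -217/360
Truncated series: y(x) = -2 + x - (7/2) x^2 + (11/6) x^3 - (23/12) x^4 + (14/15) x^5 - (217/360) x^6 + O(x^7).

a_0 = -2; a_1 = 1; a_2 = -7/2; a_3 = 11/6; a_4 = -23/12; a_5 = 14/15; a_6 = -217/360


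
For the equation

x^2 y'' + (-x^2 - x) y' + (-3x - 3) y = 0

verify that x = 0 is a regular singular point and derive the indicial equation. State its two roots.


Divide by x^2 to reach normal form y'' + P_1(x) y' + P_2(x) y = 0 with P_1(x) = -1 - 1/x and P_2(x) = -3/x - 3/x^2.
x = 0 is a singular point because the y'-coefficient -1 - 1/x has a pole at x = 0 and the y-coefficient -3/x - 3/x^2 has a pole at x = 0.
It is a regular singular point because x P_1(x) = p(x) = -x - 1 and x^2 P_2(x) = q(x) = -3x - 3 are polynomials, hence analytic at x = 0.
p(0) = -1,  q(0) = -3.
Indicial equation: r(r-1) + p(0) r + q(0) = 0, i.e. r^2 + (p(0) - 1) r + q(0) = 0, i.e. r^2 - 2 r - 3 = 0.
Discriminant: (-2)^2 - 4(-3) = 16, so r = (2 ± 4)/2.
Solving: r_1 = 3, r_2 = -1.

indicial: r^2 - 2 r - 3 = 0; roots r_1 = 3, r_2 = -1


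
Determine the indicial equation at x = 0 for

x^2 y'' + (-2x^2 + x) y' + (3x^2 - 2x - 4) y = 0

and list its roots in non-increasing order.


Divide by x^2 to reach normal form y'' + P_1(x) y' + P_2(x) y = 0 with P_1(x) = -2 + 1/x and P_2(x) = 3 - 2/x - 4/x^2.
x = 0 is a singular point because the y'-coefficient -2 + 1/x has a pole at x = 0 and the y-coefficient 3 - 2/x - 4/x^2 has a pole at x = 0.
It is a regular singular point because x P_1(x) = p(x) = 1 - 2x and x^2 P_2(x) = q(x) = 3x^2 - 2x - 4 are polynomials, hence analytic at x = 0.
p(0) = 1,  q(0) = -4.
Indicial equation: r(r-1) + p(0) r + q(0) = 0, i.e. r^2 + (p(0) - 1) r + q(0) = 0, i.e. r^2 - 4 = 0.
Discriminant: (0)^2 - 4(-4) = 16, so r = (0 ± 4)/2.
Solving: r_1 = 2, r_2 = -2.

indicial: r^2 - 4 = 0; roots r_1 = 2, r_2 = -2


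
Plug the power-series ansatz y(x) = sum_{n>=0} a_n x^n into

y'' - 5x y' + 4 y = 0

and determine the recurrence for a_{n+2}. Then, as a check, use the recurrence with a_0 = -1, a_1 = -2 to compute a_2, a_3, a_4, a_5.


Substitute y = sum_n a_n x^n.
y''(x) has coefficient (n+2)(n+1) a_{n+2} at x^n;
-5 x y'(x) has coefficient -5 n a_n at x^n (shift);
4 y(x) has coefficient 4 a_n at x^n.
Matching x^n: (n+2)(n+1) a_{n+2} + (-5n + 4) a_n = 0.
Thus a_{n+2} = (5n - 4) / ((n+1)(n+2)) * a_n.

Check with a_0 = -1, a_1 = -2 (apply the recurrence for n = 0, 1, 2, 3): a_0 = -1, a_1 = -2, a_2 = 2, a_3 = -1/3, a_4 = 1, a_5 = -11/60.

a_(n+2) = (5n - 4) / ((n+1)(n+2)) * a_n; check: a_0 = -1, a_1 = -2, a_2 = 2, a_3 = -1/3, a_4 = 1, a_5 = -11/60


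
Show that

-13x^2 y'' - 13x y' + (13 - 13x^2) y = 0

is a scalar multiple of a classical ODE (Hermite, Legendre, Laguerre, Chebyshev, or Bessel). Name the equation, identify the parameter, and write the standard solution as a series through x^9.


All three coefficients share the factor -13; dividing through by -13 gives  x^2 y'' + x y' + (x^2 - 1) y = 0.
This matches the Bessel equation x^2 y'' + x y' + (x^2 - nu^2) y = 0 with nu^2 = 1, so nu = 1; the solution bounded at x = 0 is J_1(x).
Frobenius at x = 0: indicial roots ±nu; for r = nu the recurrence k(k + 2nu) c_k = -c_{k-2} gives the standard series J_nu(x) = sum_{k>=0} (-1)^k / (k! (k+nu)!) (x/2)^(2k+nu). Evaluate the first 5 terms:
  k = 0: (-1)^0 / (0! * 1! * 2^1) x^1 = 1/(1*1*2) x^1 = (1/2) x^1
  k = 1: (-1)^1 / (1! * 2! * 2^3) x^3 = -1/(1*2*8) x^3 = (-1/16) x^3
  k = 2: (-1)^2 / (2! * 3! * 2^5) x^5 = 1/(2*6*32) x^5 = (1/384) x^5
  k = 3: (-1)^3 / (3! * 4! * 2^7) x^7 = -1/(6*24*128) x^7 = (-1/18432) x^7
  k = 4: (-1)^4 / (4! * 5! * 2^9) x^9 = 1/(24*120*512) x^9 = (1/1474560) x^9
Hence J_1(x) = x^9/1474560 - x^7/18432 + x^5/384 - x^3/16 + x/2 + ....

J_1(x); series = x^9/1474560 - x^7/18432 + x^5/384 - x^3/16 + x/2


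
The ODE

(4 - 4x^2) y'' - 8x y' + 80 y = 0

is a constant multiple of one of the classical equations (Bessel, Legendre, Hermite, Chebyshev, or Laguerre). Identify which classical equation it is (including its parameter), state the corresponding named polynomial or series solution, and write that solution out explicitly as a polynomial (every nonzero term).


All three coefficients share the factor 4; dividing through by 4 gives  (1 - x^2) y'' - 2x y' + 20 y = 0.
This matches the Legendre equation (1 - x^2) y'' - 2x y' + n(n+1) y = 0 (note the -2x y' term) with n(n+1) = 20, so n = 4; the polynomial solution is P_4(x).
With y = sum_k a_k x^k, matching x^k gives (k+2)(k+1) a_{k+2} = [k(k+1) - n(n+1)] a_k = (k - 4)(k + 5) a_k. The right side vanishes at k = 4, so the series with the parity of 4 terminates at degree 4.
Standard normalization (P_n(1) = 1): leading coefficient (2n)!/(2^n (n!)^2) = 40320/(16*576) = 35/8, so a_4 = 35/8. Work downward with a_k = (k+1)(k+2) a_{k+2} / ((k - 4)(k + 5)):
  a_2 = (3)(4)(35/8) / ((2 - 4)(2 + 5)) = (105/2)/(-14) = -15/4
  a_0 = (1)(2)(-15/4) / ((0 - 4)(0 + 5)) = (-15/2)/(-20) = 3/8
Hence P_4(x) = 35 x^4/8 - 15 x^2/4 + 3/8.

P_4(x); series = 35 x^4/8 - 15 x^2/4 + 3/8


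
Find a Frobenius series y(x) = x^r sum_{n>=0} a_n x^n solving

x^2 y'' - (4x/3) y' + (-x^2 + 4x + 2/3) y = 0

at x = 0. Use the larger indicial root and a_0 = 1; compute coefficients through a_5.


Write in Frobenius form y'' + (p(x)/x) y' + (q(x)/x^2) y = 0:
  p(x) = -4/3,  q(x) = -x^2 + 4x + 2/3.
Indicial equation: r(r-1) + (-4/3) r + (2/3) = 0 -> roots r_1 = 2, r_2 = 1/3.
Take r = r_1 = 2. Let y(x) = x^r sum_{n>=0} a_n x^n with a_0 = 1.
Substitute y = x^r sum a_n x^n and match x^{r+n}. The recurrence is
  D(n) a_n + 4 a_{n-1} - 1 a_{n-2} = 0,  where D(n) = (r+n)(r+n-1) + (-4/3)(r+n) + (2/3).
  a_n = [-4 a_{n-1} + 1 a_{n-2}] / D(n).
Since the indicial polynomial factors as (r - r_1)(r - r_2), D(n) = (r_1 + n - r_1)(r_1 + n - r_2) = n(n + 5/3).
Evaluating step by step (a_0 = 1):
  n = 1: D(1) = 1(1 + 5/3) = 8/3; numerator = -4(1) = -4; a_1 = (-4)/(8/3) = -3/2
  n = 2: D(2) = 2(2 + 5/3) = 22/3; numerator = -4(-3/2) + 1(1) = 7; a_2 = (7)/(22/3) = 21/22
  n = 3: D(3) = 3(3 + 5/3) = 14; numerator = -4(21/22) + 1(-3/2) = -117/22; a_3 = (-117/22)/(14) = -117/308
  n = 4: D(4) = 4(4 + 5/3) = 68/3; numerator = -4(-117/308) + 1(21/22) = 381/154; a_4 = (381/154)/(68/3) = 1143/10472
  n = 5: D(5) = 5(5 + 5/3) = 100/3; numerator = -4(1143/10472) + 1(-117/308) = -4275/5236; a_5 = (-4275/5236)/(100/3) = -513/20944

r = 2; a_0 = 1; a_1 = -3/2; a_2 = 21/22; a_3 = -117/308; a_4 = 1143/10472; a_5 = -513/20944


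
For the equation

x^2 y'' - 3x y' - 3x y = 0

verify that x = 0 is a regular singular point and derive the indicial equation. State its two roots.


Divide by x^2 to reach normal form y'' + P_1(x) y' + P_2(x) y = 0 with P_1(x) = -3/x and P_2(x) = -3/x.
x = 0 is a singular point because the y'-coefficient -3/x has a pole at x = 0 and the y-coefficient -3/x has a pole at x = 0.
It is a regular singular point because x P_1(x) = p(x) = -3 and x^2 P_2(x) = q(x) = -3x are polynomials, hence analytic at x = 0.
p(0) = -3,  q(0) = 0.
Indicial equation: r(r-1) + p(0) r + q(0) = 0, i.e. r^2 + (p(0) - 1) r + q(0) = 0, i.e. r^2 - 4 r = 0.
Discriminant: (-4)^2 - 4(0) = 16, so r = (4 ± 4)/2.
Solving: r_1 = 4, r_2 = 0.

indicial: r^2 - 4 r = 0; roots r_1 = 4, r_2 = 0


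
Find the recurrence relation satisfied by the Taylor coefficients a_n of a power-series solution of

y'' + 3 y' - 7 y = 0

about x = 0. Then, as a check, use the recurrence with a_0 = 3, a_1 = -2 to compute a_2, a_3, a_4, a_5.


Substitute y = sum_n a_n x^n.
y''(x) has coefficient (n+2)(n+1) a_{n+2} at x^n;
3 y'(x) has coefficient 3 (n+1) a_{n+1} at x^n;
-7 y(x) has coefficient -7 a_n at x^n.
Matching x^n: (n+2)(n+1) a_{n+2} + 3 (n+1) a_{n+1} - 7 a_n = 0.
Thus a_{n+2} = [-3 (n+1) a_{n+1} + 7 a_n] / ((n+1)(n+2)).

Check with a_0 = 3, a_1 = -2 (apply the recurrence for n = 0, 1, 2, 3): a_0 = 3, a_1 = -2, a_2 = 27/2, a_3 = -95/6, a_4 = 79/4, a_5 = -2087/120.

a_(n+2) = [-3 (n+1) a_(n+1) + 7 a_n] / ((n+1)(n+2)); check: a_0 = 3, a_1 = -2, a_2 = 27/2, a_3 = -95/6, a_4 = 79/4, a_5 = -2087/120


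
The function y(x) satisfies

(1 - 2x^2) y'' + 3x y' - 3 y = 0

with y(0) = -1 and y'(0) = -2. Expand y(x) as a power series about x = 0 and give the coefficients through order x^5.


Ansatz: y(x) = sum_{n>=0} a_n x^n, so y'(x) = sum_{n>=1} n a_n x^(n-1) and y''(x) = sum_{n>=2} n(n-1) a_n x^(n-2).
Substitute into P(x) y'' + Q(x) y' + R(x) y = 0 with P(x) = 1 - 2x^2, Q(x) = 3x, R(x) = -3, and match powers of x.
Initial conditions: a_0 = -1, a_1 = -2.
Setting the coefficient of each power of x to zero and solving order by order (substituting the coefficients already found):
  x^0: 2 a_2 - 3 a_0 = 0  ->  2 a_2 = 3 a_0 = -3  ->  a_2 = -3/2
  x^1: 6 a_3 = 0  ->  a_3 = 0
  x^2: 12 a_4 - a_2 = 0  ->  12 a_4 = a_2 = -3/2  ->  a_4 = -1/8
  x^3: 20 a_5 - 6 a_3 = 0  ->  20 a_5 = 6 a_3 = 0  ->  a_5 = 0
Truncated series: y(x) = -1 - 2 x - (3/2) x^2 - (1/8) x^4 + O(x^6).

a_0 = -1; a_1 = -2; a_2 = -3/2; a_3 = 0; a_4 = -1/8; a_5 = 0


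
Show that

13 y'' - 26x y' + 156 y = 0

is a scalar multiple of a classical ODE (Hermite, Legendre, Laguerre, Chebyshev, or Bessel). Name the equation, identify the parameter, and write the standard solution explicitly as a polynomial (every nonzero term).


All three coefficients share the factor 13; dividing through by 13 gives  y'' - 2x y' + 12 y = 0.
This matches the Hermite equation y'' - 2x y' + 2n y = 0 with 2n = 12, so n = 6; the polynomial solution is H_6(x).
With y = sum_k a_k x^k, matching x^k gives (k+2)(k+1) a_{k+2} = 2(k - n) a_k = 2(k - 6) a_k. The right side vanishes at k = 6, so the series with the parity of 6 terminates at degree 6.
Standard normalization: leading coefficient of H_n is 2^n, so a_6 = 2^6 = 64. Work downward with a_k = (k+1)(k+2) a_{k+2} / (2(k - n)):
  a_4 = (5)(6)(64) / (2(4 - 6)) = 1920/(-4) = -480
  a_2 = (3)(4)(-480) / (2(2 - 6)) = -5760/(-8) = 720
  a_0 = (1)(2)(720) / (2(0 - 6)) = 1440/(-12) = -120
Hence H_6(x) = 64 x^6 - 480 x^4 + 720 x^2 - 120.

H_6(x); series = 64 x^6 - 480 x^4 + 720 x^2 - 120


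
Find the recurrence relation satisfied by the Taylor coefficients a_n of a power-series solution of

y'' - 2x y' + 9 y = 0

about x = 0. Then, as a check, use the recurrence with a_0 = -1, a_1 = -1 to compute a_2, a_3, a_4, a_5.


Substitute y = sum_n a_n x^n.
y''(x) has coefficient (n+2)(n+1) a_{n+2} at x^n;
-2 x y'(x) has coefficient -2 n a_n at x^n (shift);
9 y(x) has coefficient 9 a_n at x^n.
Matching x^n: (n+2)(n+1) a_{n+2} + (-2n + 9) a_n = 0.
Thus a_{n+2} = (2n - 9) / ((n+1)(n+2)) * a_n.

Check with a_0 = -1, a_1 = -1 (apply the recurrence for n = 0, 1, 2, 3): a_0 = -1, a_1 = -1, a_2 = 9/2, a_3 = 7/6, a_4 = -15/8, a_5 = -7/40.

a_(n+2) = (2n - 9) / ((n+1)(n+2)) * a_n; check: a_0 = -1, a_1 = -1, a_2 = 9/2, a_3 = 7/6, a_4 = -15/8, a_5 = -7/40


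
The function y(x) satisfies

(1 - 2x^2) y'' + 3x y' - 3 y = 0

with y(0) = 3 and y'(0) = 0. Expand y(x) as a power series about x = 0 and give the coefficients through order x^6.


Ansatz: y(x) = sum_{n>=0} a_n x^n, so y'(x) = sum_{n>=1} n a_n x^(n-1) and y''(x) = sum_{n>=2} n(n-1) a_n x^(n-2).
Substitute into P(x) y'' + Q(x) y' + R(x) y = 0 with P(x) = 1 - 2x^2, Q(x) = 3x, R(x) = -3, and match powers of x.
Initial conditions: a_0 = 3, a_1 = 0.
Setting the coefficient of each power of x to zero and solving order by order (substituting the coefficients already found):
  x^0: 2 a_2 - 3 a_0 = 0  ->  2 a_2 = 3 a_0 = 9  ->  a_2 = 9/2
  x^1: 6 a_3 = 0  ->  a_3 = 0
  x^2: 12 a_4 - a_2 = 0  ->  12 a_4 = a_2 = 9/2  ->  a_4 = 3/8
  x^3: 20 a_5 - 6 a_3 = 0  ->  20 a_5 = 6 a_3 = 0  ->  a_5 = 0
  x^4: 30 a_6 - 15 a_4 = 0  ->  30 a_6 = 15 a_4 = 45/8  ->  a_6 = 3/16
Truncated series: y(x) = 3 + (9/2) x^2 + (3/8) x^4 + (3/16) x^6 + O(x^7).

a_0 = 3; a_1 = 0; a_2 = 9/2; a_3 = 0; a_4 = 3/8; a_5 = 0; a_6 = 3/16


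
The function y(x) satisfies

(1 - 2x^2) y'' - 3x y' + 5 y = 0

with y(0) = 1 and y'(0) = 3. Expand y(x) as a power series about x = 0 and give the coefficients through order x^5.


Ansatz: y(x) = sum_{n>=0} a_n x^n, so y'(x) = sum_{n>=1} n a_n x^(n-1) and y''(x) = sum_{n>=2} n(n-1) a_n x^(n-2).
Substitute into P(x) y'' + Q(x) y' + R(x) y = 0 with P(x) = 1 - 2x^2, Q(x) = -3x, R(x) = 5, and match powers of x.
Initial conditions: a_0 = 1, a_1 = 3.
Setting the coefficient of each power of x to zero and solving order by order (substituting the coefficients already found):
  x^0: 2 a_2 + 5 a_0 = 0  ->  2 a_2 = -5 a_0 = -5  ->  a_2 = -5/2
  x^1: 6 a_3 + 2 a_1 = 0  ->  6 a_3 = -2 a_1 = -6  ->  a_3 = -1
  x^2: 12 a_4 - 5 a_2 = 0  ->  12 a_4 = 5 a_2 = -25/2  ->  a_4 = -25/24
  x^3: 20 a_5 - 16 a_3 = 0  ->  20 a_5 = 16 a_3 = -16  ->  a_5 = -4/5
Truncated series: y(x) = 1 + 3 x - (5/2) x^2 - x^3 - (25/24) x^4 - (4/5) x^5 + O(x^6).

a_0 = 1; a_1 = 3; a_2 = -5/2; a_3 = -1; a_4 = -25/24; a_5 = -4/5


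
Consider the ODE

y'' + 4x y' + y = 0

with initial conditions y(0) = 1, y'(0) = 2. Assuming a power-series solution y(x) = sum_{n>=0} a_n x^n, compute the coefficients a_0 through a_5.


Ansatz: y(x) = sum_{n>=0} a_n x^n, so y'(x) = sum_{n>=1} n a_n x^(n-1) and y''(x) = sum_{n>=2} n(n-1) a_n x^(n-2).
Substitute into P(x) y'' + Q(x) y' + R(x) y = 0 with P(x) = 1, Q(x) = 4x, R(x) = 1, and match powers of x.
Initial conditions: a_0 = 1, a_1 = 2.
Setting the coefficient of each power of x to zero and solving order by order (substituting the coefficients already found):
  x^0: 2 a_2 + a_0 = 0  ->  2 a_2 = -a_0 = -1  ->  a_2 = -1/2
  x^1: 6 a_3 + 5 a_1 = 0  ->  6 a_3 = -5 a_1 = -10  ->  a_3 = -5/3
  x^2: 12 a_4 + 9 a_2 = 0  ->  12 a_4 = -9 a_2 = 9/2  ->  a_4 = 3/8
  x^3: 20 a_5 + 13 a_3 = 0  ->  20 a_5 = -13 a_3 = 65/3  ->  a_5 = 13/12
Truncated series: y(x) = 1 + 2 x - (1/2) x^2 - (5/3) x^3 + (3/8) x^4 + (13/12) x^5 + O(x^6).

a_0 = 1; a_1 = 2; a_2 = -1/2; a_3 = -5/3; a_4 = 3/8; a_5 = 13/12


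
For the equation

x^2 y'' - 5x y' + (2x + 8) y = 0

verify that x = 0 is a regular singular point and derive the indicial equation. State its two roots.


Divide by x^2 to reach normal form y'' + P_1(x) y' + P_2(x) y = 0 with P_1(x) = -5/x and P_2(x) = 2/x + 8/x^2.
x = 0 is a singular point because the y'-coefficient -5/x has a pole at x = 0 and the y-coefficient 2/x + 8/x^2 has a pole at x = 0.
It is a regular singular point because x P_1(x) = p(x) = -5 and x^2 P_2(x) = q(x) = 2x + 8 are polynomials, hence analytic at x = 0.
p(0) = -5,  q(0) = 8.
Indicial equation: r(r-1) + p(0) r + q(0) = 0, i.e. r^2 + (p(0) - 1) r + q(0) = 0, i.e. r^2 - 6 r + 8 = 0.
Discriminant: (-6)^2 - 4(8) = 4, so r = (6 ± 2)/2.
Solving: r_1 = 4, r_2 = 2.

indicial: r^2 - 6 r + 8 = 0; roots r_1 = 4, r_2 = 2


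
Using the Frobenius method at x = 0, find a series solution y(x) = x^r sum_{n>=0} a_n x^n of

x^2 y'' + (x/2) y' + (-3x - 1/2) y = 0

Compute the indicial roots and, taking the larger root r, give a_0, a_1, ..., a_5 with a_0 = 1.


Write in Frobenius form y'' + (p(x)/x) y' + (q(x)/x^2) y = 0:
  p(x) = 1/2,  q(x) = -3x - 1/2.
Indicial equation: r(r-1) + (1/2) r + (-1/2) = 0 -> roots r_1 = 1, r_2 = -1/2.
Take r = r_1 = 1. Let y(x) = x^r sum_{n>=0} a_n x^n with a_0 = 1.
Substitute y = x^r sum a_n x^n and match x^{r+n}. The recurrence is
  D(n) a_n - 3 a_{n-1} = 0,  where D(n) = (r+n)(r+n-1) + (1/2)(r+n) + (-1/2).
  a_n = 3 / D(n) * a_{n-1}.
Since the indicial polynomial factors as (r - r_1)(r - r_2), D(n) = (r_1 + n - r_1)(r_1 + n - r_2) = n(n + 3/2).
Evaluating step by step (a_0 = 1):
  n = 1: D(1) = 1(1 + 3/2) = 5/2; numerator = 3(1) = 3; a_1 = (3)/(5/2) = 6/5
  n = 2: D(2) = 2(2 + 3/2) = 7; numerator = 3(6/5) = 18/5; a_2 = (18/5)/(7) = 18/35
  n = 3: D(3) = 3(3 + 3/2) = 27/2; numerator = 3(18/35) = 54/35; a_3 = (54/35)/(27/2) = 4/35
  n = 4: D(4) = 4(4 + 3/2) = 22; numerator = 3(4/35) = 12/35; a_4 = (12/35)/(22) = 6/385
  n = 5: D(5) = 5(5 + 3/2) = 65/2; numerator = 3(6/385) = 18/385; a_5 = (18/385)/(65/2) = 36/25025

r = 1; a_0 = 1; a_1 = 6/5; a_2 = 18/35; a_3 = 4/35; a_4 = 6/385; a_5 = 36/25025


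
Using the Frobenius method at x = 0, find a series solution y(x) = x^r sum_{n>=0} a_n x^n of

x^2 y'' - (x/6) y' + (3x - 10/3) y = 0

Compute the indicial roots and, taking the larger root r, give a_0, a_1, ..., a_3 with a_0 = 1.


Write in Frobenius form y'' + (p(x)/x) y' + (q(x)/x^2) y = 0:
  p(x) = -1/6,  q(x) = 3x - 10/3.
Indicial equation: r(r-1) + (-1/6) r + (-10/3) = 0 -> roots r_1 = 5/2, r_2 = -4/3.
Take r = r_1 = 5/2. Let y(x) = x^r sum_{n>=0} a_n x^n with a_0 = 1.
Substitute y = x^r sum a_n x^n and match x^{r+n}. The recurrence is
  D(n) a_n + 3 a_{n-1} = 0,  where D(n) = (r+n)(r+n-1) + (-1/6)(r+n) + (-10/3).
  a_n = -3 / D(n) * a_{n-1}.
Since the indicial polynomial factors as (r - r_1)(r - r_2), D(n) = (r_1 + n - r_1)(r_1 + n - r_2) = n(n + 23/6).
Evaluating step by step (a_0 = 1):
  n = 1: D(1) = 1(1 + 23/6) = 29/6; numerator = -3(1) = -3; a_1 = (-3)/(29/6) = -18/29
  n = 2: D(2) = 2(2 + 23/6) = 35/3; numerator = -3(-18/29) = 54/29; a_2 = (54/29)/(35/3) = 162/1015
  n = 3: D(3) = 3(3 + 23/6) = 41/2; numerator = -3(162/1015) = -486/1015; a_3 = (-486/1015)/(41/2) = -972/41615

r = 5/2; a_0 = 1; a_1 = -18/29; a_2 = 162/1015; a_3 = -972/41615


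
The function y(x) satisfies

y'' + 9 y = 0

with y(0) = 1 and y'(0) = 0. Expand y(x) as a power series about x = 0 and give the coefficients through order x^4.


Ansatz: y(x) = sum_{n>=0} a_n x^n, so y'(x) = sum_{n>=1} n a_n x^(n-1) and y''(x) = sum_{n>=2} n(n-1) a_n x^(n-2).
Substitute into P(x) y'' + Q(x) y' + R(x) y = 0 with P(x) = 1, Q(x) = 0, R(x) = 9, and match powers of x.
Initial conditions: a_0 = 1, a_1 = 0.
Setting the coefficient of each power of x to zero and solving order by order (substituting the coefficients already found):
  x^0: 2 a_2 + 9 a_0 = 0  ->  2 a_2 = -9 a_0 = -9  ->  a_2 = -9/2
  x^1: 6 a_3 + 9 a_1 = 0  ->  6 a_3 = -9 a_1 = 0  ->  a_3 = 0
  x^2: 12 a_4 + 9 a_2 = 0  ->  12 a_4 = -9 a_2 = 81/2  ->  a_4 = 27/8
Truncated series: y(x) = 1 - (9/2) x^2 + (27/8) x^4 + O(x^5).

a_0 = 1; a_1 = 0; a_2 = -9/2; a_3 = 0; a_4 = 27/8


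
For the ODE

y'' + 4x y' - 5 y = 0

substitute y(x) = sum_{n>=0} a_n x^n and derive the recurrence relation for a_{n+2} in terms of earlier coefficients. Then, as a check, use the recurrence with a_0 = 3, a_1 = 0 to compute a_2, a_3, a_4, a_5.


Substitute y = sum_n a_n x^n.
y''(x) has coefficient (n+2)(n+1) a_{n+2} at x^n;
4 x y'(x) has coefficient 4 n a_n at x^n (shift);
-5 y(x) has coefficient -5 a_n at x^n.
Matching x^n: (n+2)(n+1) a_{n+2} + (4n - 5) a_n = 0.
Thus a_{n+2} = (-4n + 5) / ((n+1)(n+2)) * a_n.

Check with a_0 = 3, a_1 = 0 (apply the recurrence for n = 0, 1, 2, 3): a_0 = 3, a_1 = 0, a_2 = 15/2, a_3 = 0, a_4 = -15/8, a_5 = 0.

a_(n+2) = (-4n + 5) / ((n+1)(n+2)) * a_n; check: a_0 = 3, a_1 = 0, a_2 = 15/2, a_3 = 0, a_4 = -15/8, a_5 = 0


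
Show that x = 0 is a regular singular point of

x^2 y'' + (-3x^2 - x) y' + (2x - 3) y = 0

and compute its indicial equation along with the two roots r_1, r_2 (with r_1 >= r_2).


Divide by x^2 to reach normal form y'' + P_1(x) y' + P_2(x) y = 0 with P_1(x) = -3 - 1/x and P_2(x) = 2/x - 3/x^2.
x = 0 is a singular point because the y'-coefficient -3 - 1/x has a pole at x = 0 and the y-coefficient 2/x - 3/x^2 has a pole at x = 0.
It is a regular singular point because x P_1(x) = p(x) = -3x - 1 and x^2 P_2(x) = q(x) = 2x - 3 are polynomials, hence analytic at x = 0.
p(0) = -1,  q(0) = -3.
Indicial equation: r(r-1) + p(0) r + q(0) = 0, i.e. r^2 + (p(0) - 1) r + q(0) = 0, i.e. r^2 - 2 r - 3 = 0.
Discriminant: (-2)^2 - 4(-3) = 16, so r = (2 ± 4)/2.
Solving: r_1 = 3, r_2 = -1.

indicial: r^2 - 2 r - 3 = 0; roots r_1 = 3, r_2 = -1


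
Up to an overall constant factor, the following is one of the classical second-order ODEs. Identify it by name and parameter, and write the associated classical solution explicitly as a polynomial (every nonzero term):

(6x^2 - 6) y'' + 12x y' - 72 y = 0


All three coefficients share the factor -6; dividing through by -6 gives  (1 - x^2) y'' - 2x y' + 12 y = 0.
This matches the Legendre equation (1 - x^2) y'' - 2x y' + n(n+1) y = 0 (note the -2x y' term) with n(n+1) = 12, so n = 3; the polynomial solution is P_3(x).
With y = sum_k a_k x^k, matching x^k gives (k+2)(k+1) a_{k+2} = [k(k+1) - n(n+1)] a_k = (k - 3)(k + 4) a_k. The right side vanishes at k = 3, so the series with the parity of 3 terminates at degree 3.
Standard normalization (P_n(1) = 1): leading coefficient (2n)!/(2^n (n!)^2) = 720/(8*36) = 5/2, so a_3 = 5/2. Work downward with a_k = (k+1)(k+2) a_{k+2} / ((k - 3)(k + 4)):
  a_1 = (2)(3)(5/2) / ((1 - 3)(1 + 4)) = 15/(-10) = -3/2
Hence P_3(x) = 5 x^3/2 - 3 x/2.

P_3(x); series = 5 x^3/2 - 3 x/2


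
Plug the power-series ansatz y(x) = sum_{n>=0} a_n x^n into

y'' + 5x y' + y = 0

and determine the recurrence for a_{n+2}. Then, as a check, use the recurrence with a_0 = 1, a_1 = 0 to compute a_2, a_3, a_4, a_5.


Substitute y = sum_n a_n x^n.
y''(x) has coefficient (n+2)(n+1) a_{n+2} at x^n;
5 x y'(x) has coefficient 5 n a_n at x^n (shift);
y(x) has coefficient 1 a_n at x^n.
Matching x^n: (n+2)(n+1) a_{n+2} + (5n + 1) a_n = 0.
Thus a_{n+2} = (-5n - 1) / ((n+1)(n+2)) * a_n.

Check with a_0 = 1, a_1 = 0 (apply the recurrence for n = 0, 1, 2, 3): a_0 = 1, a_1 = 0, a_2 = -1/2, a_3 = 0, a_4 = 11/24, a_5 = 0.

a_(n+2) = (-5n - 1) / ((n+1)(n+2)) * a_n; check: a_0 = 1, a_1 = 0, a_2 = -1/2, a_3 = 0, a_4 = 11/24, a_5 = 0


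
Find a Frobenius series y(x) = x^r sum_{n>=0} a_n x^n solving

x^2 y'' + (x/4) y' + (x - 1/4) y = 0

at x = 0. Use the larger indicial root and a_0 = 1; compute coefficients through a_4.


Write in Frobenius form y'' + (p(x)/x) y' + (q(x)/x^2) y = 0:
  p(x) = 1/4,  q(x) = x - 1/4.
Indicial equation: r(r-1) + (1/4) r + (-1/4) = 0 -> roots r_1 = 1, r_2 = -1/4.
Take r = r_1 = 1. Let y(x) = x^r sum_{n>=0} a_n x^n with a_0 = 1.
Substitute y = x^r sum a_n x^n and match x^{r+n}. The recurrence is
  D(n) a_n + 1 a_{n-1} = 0,  where D(n) = (r+n)(r+n-1) + (1/4)(r+n) + (-1/4).
  a_n = -1 / D(n) * a_{n-1}.
Since the indicial polynomial factors as (r - r_1)(r - r_2), D(n) = (r_1 + n - r_1)(r_1 + n - r_2) = n(n + 5/4).
Evaluating step by step (a_0 = 1):
  n = 1: D(1) = 1(1 + 5/4) = 9/4; numerator = -1(1) = -1; a_1 = (-1)/(9/4) = -4/9
  n = 2: D(2) = 2(2 + 5/4) = 13/2; numerator = -1(-4/9) = 4/9; a_2 = (4/9)/(13/2) = 8/117
  n = 3: D(3) = 3(3 + 5/4) = 51/4; numerator = -1(8/117) = -8/117; a_3 = (-8/117)/(51/4) = -32/5967
  n = 4: D(4) = 4(4 + 5/4) = 21; numerator = -1(-32/5967) = 32/5967; a_4 = (32/5967)/(21) = 32/125307

r = 1; a_0 = 1; a_1 = -4/9; a_2 = 8/117; a_3 = -32/5967; a_4 = 32/125307


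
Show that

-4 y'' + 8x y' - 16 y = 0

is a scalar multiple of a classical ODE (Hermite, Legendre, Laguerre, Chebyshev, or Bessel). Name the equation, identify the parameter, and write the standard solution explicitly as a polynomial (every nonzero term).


All three coefficients share the factor -4; dividing through by -4 gives  y'' - 2x y' + 4 y = 0.
This matches the Hermite equation y'' - 2x y' + 2n y = 0 with 2n = 4, so n = 2; the polynomial solution is H_2(x).
With y = sum_k a_k x^k, matching x^k gives (k+2)(k+1) a_{k+2} = 2(k - n) a_k = 2(k - 2) a_k. The right side vanishes at k = 2, so the series with the parity of 2 terminates at degree 2.
Standard normalization: leading coefficient of H_n is 2^n, so a_2 = 2^2 = 4. Work downward with a_k = (k+1)(k+2) a_{k+2} / (2(k - n)):
  a_0 = (1)(2)(4) / (2(0 - 2)) = 8/(-4) = -2
Hence H_2(x) = 4 x^2 - 2.

H_2(x); series = 4 x^2 - 2


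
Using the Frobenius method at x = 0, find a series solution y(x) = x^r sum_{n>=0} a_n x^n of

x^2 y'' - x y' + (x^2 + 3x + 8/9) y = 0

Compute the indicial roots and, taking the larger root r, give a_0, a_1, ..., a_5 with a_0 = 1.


Write in Frobenius form y'' + (p(x)/x) y' + (q(x)/x^2) y = 0:
  p(x) = -1,  q(x) = x^2 + 3x + 8/9.
Indicial equation: r(r-1) + (-1) r + (8/9) = 0 -> roots r_1 = 4/3, r_2 = 2/3.
Take r = r_1 = 4/3. Let y(x) = x^r sum_{n>=0} a_n x^n with a_0 = 1.
Substitute y = x^r sum a_n x^n and match x^{r+n}. The recurrence is
  D(n) a_n + 3 a_{n-1} + 1 a_{n-2} = 0,  where D(n) = (r+n)(r+n-1) + (-1)(r+n) + (8/9).
  a_n = [-3 a_{n-1} - 1 a_{n-2}] / D(n).
Since the indicial polynomial factors as (r - r_1)(r - r_2), D(n) = (r_1 + n - r_1)(r_1 + n - r_2) = n(n + 2/3).
Evaluating step by step (a_0 = 1):
  n = 1: D(1) = 1(1 + 2/3) = 5/3; numerator = -3(1) = -3; a_1 = (-3)/(5/3) = -9/5
  n = 2: D(2) = 2(2 + 2/3) = 16/3; numerator = -3(-9/5) - 1(1) = 22/5; a_2 = (22/5)/(16/3) = 33/40
  n = 3: D(3) = 3(3 + 2/3) = 11; numerator = -3(33/40) - 1(-9/5) = -27/40; a_3 = (-27/40)/(11) = -27/440
  n = 4: D(4) = 4(4 + 2/3) = 56/3; numerator = -3(-27/440) - 1(33/40) = -141/220; a_4 = (-141/220)/(56/3) = -423/12320
  n = 5: D(5) = 5(5 + 2/3) = 85/3; numerator = -3(-423/12320) - 1(-27/440) = 405/2464; a_5 = (405/2464)/(85/3) = 243/41888

r = 4/3; a_0 = 1; a_1 = -9/5; a_2 = 33/40; a_3 = -27/440; a_4 = -423/12320; a_5 = 243/41888


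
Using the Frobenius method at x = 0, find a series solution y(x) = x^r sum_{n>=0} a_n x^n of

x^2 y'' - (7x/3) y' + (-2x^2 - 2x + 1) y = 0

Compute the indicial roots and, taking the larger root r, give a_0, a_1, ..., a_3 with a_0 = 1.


Write in Frobenius form y'' + (p(x)/x) y' + (q(x)/x^2) y = 0:
  p(x) = -7/3,  q(x) = -2x^2 - 2x + 1.
Indicial equation: r(r-1) + (-7/3) r + (1) = 0 -> roots r_1 = 3, r_2 = 1/3.
Take r = r_1 = 3. Let y(x) = x^r sum_{n>=0} a_n x^n with a_0 = 1.
Substitute y = x^r sum a_n x^n and match x^{r+n}. The recurrence is
  D(n) a_n - 2 a_{n-1} - 2 a_{n-2} = 0,  where D(n) = (r+n)(r+n-1) + (-7/3)(r+n) + (1).
  a_n = [2 a_{n-1} + 2 a_{n-2}] / D(n).
Since the indicial polynomial factors as (r - r_1)(r - r_2), D(n) = (r_1 + n - r_1)(r_1 + n - r_2) = n(n + 8/3).
Evaluating step by step (a_0 = 1):
  n = 1: D(1) = 1(1 + 8/3) = 11/3; numerator = 2(1) = 2; a_1 = (2)/(11/3) = 6/11
  n = 2: D(2) = 2(2 + 8/3) = 28/3; numerator = 2(6/11) + 2(1) = 34/11; a_2 = (34/11)/(28/3) = 51/154
  n = 3: D(3) = 3(3 + 8/3) = 17; numerator = 2(51/154) + 2(6/11) = 135/77; a_3 = (135/77)/(17) = 135/1309

r = 3; a_0 = 1; a_1 = 6/11; a_2 = 51/154; a_3 = 135/1309


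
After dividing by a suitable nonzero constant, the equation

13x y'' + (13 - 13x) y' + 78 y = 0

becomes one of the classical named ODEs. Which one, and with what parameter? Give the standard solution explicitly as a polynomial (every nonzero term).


All three coefficients share the factor 13; dividing through by 13 gives  x y'' + (1 - x) y' + 6 y = 0.
This matches the Laguerre equation x y'' + (1 - x) y' + n y = 0 with n = 6; the polynomial solution is L_6(x).
With y = sum_k a_k x^k, matching x^k gives (k+1)k a_{k+1} + (k+1) a_{k+1} - k a_k + n a_k = 0, i.e. (k+1)^2 a_{k+1} = (k - n) a_k = (k - 6) a_k. The right side vanishes at k = 6, so the series terminates at degree 6.
Standard normalization L_n(0) = 1 gives a_0 = 1. Work upward with a_{k+1} = (k - 6) a_k / (k+1)^2:
  a_1 = (0 - 6)(1) / 1^2 = -6/1 = -6
  a_2 = (1 - 6)(-6) / 2^2 = 30/4 = 15/2
  a_3 = (2 - 6)(15/2) / 3^2 = -30/9 = -10/3
  a_4 = (3 - 6)(-10/3) / 4^2 = 10/16 = 5/8
  a_5 = (4 - 6)(5/8) / 5^2 = (-5/4)/25 = -1/20
  a_6 = (5 - 6)(-1/20) / 6^2 = (1/20)/36 = 1/720
Hence L_6(x) = x^6/720 - x^5/20 + 5 x^4/8 - 10 x^3/3 + 15 x^2/2 - 6 x + 1.

L_6(x); series = x^6/720 - x^5/20 + 5 x^4/8 - 10 x^3/3 + 15 x^2/2 - 6 x + 1


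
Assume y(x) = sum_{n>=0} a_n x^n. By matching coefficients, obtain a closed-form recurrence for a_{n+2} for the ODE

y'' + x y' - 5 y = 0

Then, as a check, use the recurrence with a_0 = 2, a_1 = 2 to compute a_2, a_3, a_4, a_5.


Substitute y = sum_n a_n x^n.
y''(x) has coefficient (n+2)(n+1) a_{n+2} at x^n;
x y'(x) has coefficient n a_n at x^n (shift);
-5 y(x) has coefficient -5 a_n at x^n.
Matching x^n: (n+2)(n+1) a_{n+2} + (n - 5) a_n = 0.
Thus a_{n+2} = (-n + 5) / ((n+1)(n+2)) * a_n.

Check with a_0 = 2, a_1 = 2 (apply the recurrence for n = 0, 1, 2, 3): a_0 = 2, a_1 = 2, a_2 = 5, a_3 = 4/3, a_4 = 5/4, a_5 = 2/15.

a_(n+2) = (-n + 5) / ((n+1)(n+2)) * a_n; check: a_0 = 2, a_1 = 2, a_2 = 5, a_3 = 4/3, a_4 = 5/4, a_5 = 2/15


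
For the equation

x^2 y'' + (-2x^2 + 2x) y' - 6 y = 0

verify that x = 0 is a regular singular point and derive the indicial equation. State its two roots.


Divide by x^2 to reach normal form y'' + P_1(x) y' + P_2(x) y = 0 with P_1(x) = -2 + 2/x and P_2(x) = -6/x^2.
x = 0 is a singular point because the y'-coefficient -2 + 2/x has a pole at x = 0 and the y-coefficient -6/x^2 has a pole at x = 0.
It is a regular singular point because x P_1(x) = p(x) = 2 - 2x and x^2 P_2(x) = q(x) = -6 are polynomials, hence analytic at x = 0.
p(0) = 2,  q(0) = -6.
Indicial equation: r(r-1) + p(0) r + q(0) = 0, i.e. r^2 + (p(0) - 1) r + q(0) = 0, i.e. r^2 + 1 r - 6 = 0.
Discriminant: (1)^2 - 4(-6) = 25, so r = (-1 ± 5)/2.
Solving: r_1 = 2, r_2 = -3.

indicial: r^2 + 1 r - 6 = 0; roots r_1 = 2, r_2 = -3


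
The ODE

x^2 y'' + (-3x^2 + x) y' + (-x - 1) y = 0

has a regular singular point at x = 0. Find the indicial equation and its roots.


Divide by x^2 to reach normal form y'' + P_1(x) y' + P_2(x) y = 0 with P_1(x) = -3 + 1/x and P_2(x) = -1/x - 1/x^2.
x = 0 is a singular point because the y'-coefficient -3 + 1/x has a pole at x = 0 and the y-coefficient -1/x - 1/x^2 has a pole at x = 0.
It is a regular singular point because x P_1(x) = p(x) = 1 - 3x and x^2 P_2(x) = q(x) = -x - 1 are polynomials, hence analytic at x = 0.
p(0) = 1,  q(0) = -1.
Indicial equation: r(r-1) + p(0) r + q(0) = 0, i.e. r^2 + (p(0) - 1) r + q(0) = 0, i.e. r^2 - 1 = 0.
Discriminant: (0)^2 - 4(-1) = 4, so r = (0 ± 2)/2.
Solving: r_1 = 1, r_2 = -1.

indicial: r^2 - 1 = 0; roots r_1 = 1, r_2 = -1


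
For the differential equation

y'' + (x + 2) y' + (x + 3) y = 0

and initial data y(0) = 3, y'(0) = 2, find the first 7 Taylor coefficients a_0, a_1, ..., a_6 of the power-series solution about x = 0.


Ansatz: y(x) = sum_{n>=0} a_n x^n, so y'(x) = sum_{n>=1} n a_n x^(n-1) and y''(x) = sum_{n>=2} n(n-1) a_n x^(n-2).
Substitute into P(x) y'' + Q(x) y' + R(x) y = 0 with P(x) = 1, Q(x) = x + 2, R(x) = x + 3, and match powers of x.
Initial conditions: a_0 = 3, a_1 = 2.
Setting the coefficient of each power of x to zero and solving order by order (substituting the coefficients already found):
  x^0: 2 a_2 + 2 a_1 + 3 a_0 = 0  ->  2 a_2 = -2 a_1 - 3 a_0 = -13  ->  a_2 = -13/2
  x^1: 6 a_3 + 4 a_2 + 4 a_1 + a_0 = 0  ->  6 a_3 = -4 a_2 - 4 a_1 - a_0 = 15  ->  a_3 = 5/2
  x^2: 12 a_4 + 6 a_3 + 5 a_2 + a_1 = 0  ->  12 a_4 = -6 a_3 - 5 a_2 - a_1 = 31/2  ->  a_4 = 31/24
  x^3: 20 a_5 + 8 a_4 + 6 a_3 + a_2 = 0  ->  20 a_5 = -8 a_4 - 6 a_3 - a_2 = -113/6  ->  a_5 = -113/120
  x^4: 30 a_6 + 10 a_5 + 7 a_4 + a_3 = 0  ->  30 a_6 = -10 a_5 - 7 a_4 - a_3 = -17/8  ->  a_6 = -17/240
Truncated series: y(x) = 3 + 2 x - (13/2) x^2 + (5/2) x^3 + (31/24) x^4 - (113/120) x^5 - (17/240) x^6 + O(x^7).

a_0 = 3; a_1 = 2; a_2 = -13/2; a_3 = 5/2; a_4 = 31/24; a_5 = -113/120; a_6 = -17/240


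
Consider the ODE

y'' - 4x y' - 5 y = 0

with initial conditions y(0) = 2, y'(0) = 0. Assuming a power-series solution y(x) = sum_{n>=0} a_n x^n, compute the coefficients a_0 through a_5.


Ansatz: y(x) = sum_{n>=0} a_n x^n, so y'(x) = sum_{n>=1} n a_n x^(n-1) and y''(x) = sum_{n>=2} n(n-1) a_n x^(n-2).
Substitute into P(x) y'' + Q(x) y' + R(x) y = 0 with P(x) = 1, Q(x) = -4x, R(x) = -5, and match powers of x.
Initial conditions: a_0 = 2, a_1 = 0.
Setting the coefficient of each power of x to zero and solving order by order (substituting the coefficients already found):
  x^0: 2 a_2 - 5 a_0 = 0  ->  2 a_2 = 5 a_0 = 10  ->  a_2 = 5
  x^1: 6 a_3 - 9 a_1 = 0  ->  6 a_3 = 9 a_1 = 0  ->  a_3 = 0
  x^2: 12 a_4 - 13 a_2 = 0  ->  12 a_4 = 13 a_2 = 65  ->  a_4 = 65/12
  x^3: 20 a_5 - 17 a_3 = 0  ->  20 a_5 = 17 a_3 = 0  ->  a_5 = 0
Truncated series: y(x) = 2 + 5 x^2 + (65/12) x^4 + O(x^6).

a_0 = 2; a_1 = 0; a_2 = 5; a_3 = 0; a_4 = 65/12; a_5 = 0


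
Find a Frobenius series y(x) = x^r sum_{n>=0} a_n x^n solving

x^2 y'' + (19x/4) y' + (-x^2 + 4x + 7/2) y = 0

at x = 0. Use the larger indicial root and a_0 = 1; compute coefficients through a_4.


Write in Frobenius form y'' + (p(x)/x) y' + (q(x)/x^2) y = 0:
  p(x) = 19/4,  q(x) = -x^2 + 4x + 7/2.
Indicial equation: r(r-1) + (19/4) r + (7/2) = 0 -> roots r_1 = -7/4, r_2 = -2.
Take r = r_1 = -7/4. Let y(x) = x^r sum_{n>=0} a_n x^n with a_0 = 1.
Substitute y = x^r sum a_n x^n and match x^{r+n}. The recurrence is
  D(n) a_n + 4 a_{n-1} - 1 a_{n-2} = 0,  where D(n) = (r+n)(r+n-1) + (19/4)(r+n) + (7/2).
  a_n = [-4 a_{n-1} + 1 a_{n-2}] / D(n).
Since the indicial polynomial factors as (r - r_1)(r - r_2), D(n) = (r_1 + n - r_1)(r_1 + n - r_2) = n(n + 1/4).
Evaluating step by step (a_0 = 1):
  n = 1: D(1) = 1(1 + 1/4) = 5/4; numerator = -4(1) = -4; a_1 = (-4)/(5/4) = -16/5
  n = 2: D(2) = 2(2 + 1/4) = 9/2; numerator = -4(-16/5) + 1(1) = 69/5; a_2 = (69/5)/(9/2) = 46/15
  n = 3: D(3) = 3(3 + 1/4) = 39/4; numerator = -4(46/15) + 1(-16/5) = -232/15; a_3 = (-232/15)/(39/4) = -928/585
  n = 4: D(4) = 4(4 + 1/4) = 17; numerator = -4(-928/585) + 1(46/15) = 5506/585; a_4 = (5506/585)/(17) = 5506/9945

r = -7/4; a_0 = 1; a_1 = -16/5; a_2 = 46/15; a_3 = -928/585; a_4 = 5506/9945


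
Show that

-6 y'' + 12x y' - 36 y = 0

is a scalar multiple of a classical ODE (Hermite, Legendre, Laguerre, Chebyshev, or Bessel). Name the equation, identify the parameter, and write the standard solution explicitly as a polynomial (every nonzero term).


All three coefficients share the factor -6; dividing through by -6 gives  y'' - 2x y' + 6 y = 0.
This matches the Hermite equation y'' - 2x y' + 2n y = 0 with 2n = 6, so n = 3; the polynomial solution is H_3(x).
With y = sum_k a_k x^k, matching x^k gives (k+2)(k+1) a_{k+2} = 2(k - n) a_k = 2(k - 3) a_k. The right side vanishes at k = 3, so the series with the parity of 3 terminates at degree 3.
Standard normalization: leading coefficient of H_n is 2^n, so a_3 = 2^3 = 8. Work downward with a_k = (k+1)(k+2) a_{k+2} / (2(k - n)):
  a_1 = (2)(3)(8) / (2(1 - 3)) = 48/(-4) = -12
Hence H_3(x) = 8 x^3 - 12 x.

H_3(x); series = 8 x^3 - 12 x


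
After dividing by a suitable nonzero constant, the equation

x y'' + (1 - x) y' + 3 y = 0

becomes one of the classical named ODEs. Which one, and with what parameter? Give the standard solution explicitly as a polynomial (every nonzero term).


The equation is already in a standard form:  x y'' + (1 - x) y' + 3 y = 0.
This matches the Laguerre equation x y'' + (1 - x) y' + n y = 0 with n = 3; the polynomial solution is L_3(x).
With y = sum_k a_k x^k, matching x^k gives (k+1)k a_{k+1} + (k+1) a_{k+1} - k a_k + n a_k = 0, i.e. (k+1)^2 a_{k+1} = (k - n) a_k = (k - 3) a_k. The right side vanishes at k = 3, so the series terminates at degree 3.
Standard normalization L_n(0) = 1 gives a_0 = 1. Work upward with a_{k+1} = (k - 3) a_k / (k+1)^2:
  a_1 = (0 - 3)(1) / 1^2 = -3/1 = -3
  a_2 = (1 - 3)(-3) / 2^2 = 6/4 = 3/2
  a_3 = (2 - 3)(3/2) / 3^2 = (-3/2)/9 = -1/6
Hence L_3(x) = -x^3/6 + 3 x^2/2 - 3 x + 1.

L_3(x); series = -x^3/6 + 3 x^2/2 - 3 x + 1


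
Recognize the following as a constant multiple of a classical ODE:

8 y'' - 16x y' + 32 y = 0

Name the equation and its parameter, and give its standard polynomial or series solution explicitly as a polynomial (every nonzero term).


All three coefficients share the factor 8; dividing through by 8 gives  y'' - 2x y' + 4 y = 0.
This matches the Hermite equation y'' - 2x y' + 2n y = 0 with 2n = 4, so n = 2; the polynomial solution is H_2(x).
With y = sum_k a_k x^k, matching x^k gives (k+2)(k+1) a_{k+2} = 2(k - n) a_k = 2(k - 2) a_k. The right side vanishes at k = 2, so the series with the parity of 2 terminates at degree 2.
Standard normalization: leading coefficient of H_n is 2^n, so a_2 = 2^2 = 4. Work downward with a_k = (k+1)(k+2) a_{k+2} / (2(k - n)):
  a_0 = (1)(2)(4) / (2(0 - 2)) = 8/(-4) = -2
Hence H_2(x) = 4 x^2 - 2.

H_2(x); series = 4 x^2 - 2


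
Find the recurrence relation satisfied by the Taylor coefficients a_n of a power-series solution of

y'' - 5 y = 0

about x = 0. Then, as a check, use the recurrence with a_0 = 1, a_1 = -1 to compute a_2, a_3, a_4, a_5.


Substitute y = sum_n a_n x^n into y'' + (const) y = 0.
y''(x) = sum_{n>=0} (n+2)(n+1) a_{n+2} x^n.
The ODE becomes sum_n [(n+2)(n+1) a_{n+2} - 5 a_n] x^n = 0.
Setting each coefficient to zero gives the recurrence:
  (n+2)(n+1) a_{n+2} - 5 a_n = 0,
  a_{n+2} = 5 / ((n+1)(n+2)) a_n.

Check with a_0 = 1, a_1 = -1 (apply the recurrence for n = 0, 1, 2, 3): a_0 = 1, a_1 = -1, a_2 = 5/2, a_3 = -5/6, a_4 = 25/24, a_5 = -5/24.

a_{n+2} = 5/((n+1)(n+2)) * a_n; check: a_0 = 1, a_1 = -1, a_2 = 5/2, a_3 = -5/6, a_4 = 25/24, a_5 = -5/24
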